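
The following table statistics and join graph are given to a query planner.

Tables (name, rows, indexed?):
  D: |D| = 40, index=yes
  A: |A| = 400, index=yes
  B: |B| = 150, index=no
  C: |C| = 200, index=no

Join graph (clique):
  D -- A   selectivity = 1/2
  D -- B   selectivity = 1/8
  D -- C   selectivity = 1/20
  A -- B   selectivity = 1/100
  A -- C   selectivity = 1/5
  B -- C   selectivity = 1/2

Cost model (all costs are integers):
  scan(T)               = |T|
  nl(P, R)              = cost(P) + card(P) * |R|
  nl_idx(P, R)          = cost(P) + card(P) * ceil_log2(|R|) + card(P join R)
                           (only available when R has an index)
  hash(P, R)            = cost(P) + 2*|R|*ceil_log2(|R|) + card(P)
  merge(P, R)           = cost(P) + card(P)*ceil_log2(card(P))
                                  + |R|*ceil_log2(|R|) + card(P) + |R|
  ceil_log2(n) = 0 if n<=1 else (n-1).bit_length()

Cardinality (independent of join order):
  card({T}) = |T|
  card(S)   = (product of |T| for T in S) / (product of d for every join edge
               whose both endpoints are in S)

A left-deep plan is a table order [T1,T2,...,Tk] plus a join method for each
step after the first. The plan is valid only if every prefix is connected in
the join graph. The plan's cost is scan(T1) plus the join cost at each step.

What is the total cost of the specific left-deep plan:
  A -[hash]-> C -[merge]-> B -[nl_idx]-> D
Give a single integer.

step 1: scan A: cost=400, card=400
step 2: join C via hash
    card(P join C) = 400*200/(5) = 16000
    cost = 400 + 2*200*8 + 400 = 4000
step 3: join B via merge
    card(P join B) = 16000*150/(100*2) = 12000
    cost = 4000 + 16000*14 + 150*8 + 16000 + 150 = 245350
step 4: join D via nl_idx
    card(P join D) = 12000*40/(2*8*20) = 1500
    cost = 245350 + 12000*6 + 1500 = 318850

318850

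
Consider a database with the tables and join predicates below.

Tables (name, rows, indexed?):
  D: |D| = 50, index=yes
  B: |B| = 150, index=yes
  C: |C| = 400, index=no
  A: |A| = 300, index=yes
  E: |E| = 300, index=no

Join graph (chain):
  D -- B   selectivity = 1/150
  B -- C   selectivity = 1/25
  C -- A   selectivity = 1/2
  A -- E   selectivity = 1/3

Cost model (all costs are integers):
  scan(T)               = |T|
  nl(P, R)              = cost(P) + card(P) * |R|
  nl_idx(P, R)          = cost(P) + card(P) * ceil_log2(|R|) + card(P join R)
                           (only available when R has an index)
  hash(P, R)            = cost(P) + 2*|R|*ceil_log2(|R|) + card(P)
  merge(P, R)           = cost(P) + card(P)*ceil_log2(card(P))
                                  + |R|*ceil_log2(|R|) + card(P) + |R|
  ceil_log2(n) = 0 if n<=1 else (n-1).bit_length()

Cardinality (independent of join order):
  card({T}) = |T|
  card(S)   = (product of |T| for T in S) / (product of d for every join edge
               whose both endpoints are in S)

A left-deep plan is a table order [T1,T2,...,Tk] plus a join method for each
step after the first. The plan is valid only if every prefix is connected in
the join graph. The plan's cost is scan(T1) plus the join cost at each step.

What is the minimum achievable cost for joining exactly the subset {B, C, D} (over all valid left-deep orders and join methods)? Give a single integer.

Selinger DP over subsets of {B,C,D}:
  {D}: scan cost=50, card=50
  {B}: scan cost=150, card=150
  {C}: scan cost=400, card=400
  {BD}: card=50; try (B,nl_idx)→500, (D,hash)→900, (D,nl_idx)→1100, (B,merge)→1750, (D,merge)→1850, (B,hash)→2500 …(+2); best=500 via (B,nl_idx)
  {BC}: card=2400; try (B,hash)→3200, (C,merge)→5500, (B,merge)→5750, (B,nl_idx)→6000, (C,hash)→7500, (C,nl)→60150 …(+1); best=3200 via (B,hash)
  {BCD}: card=800; try (C,merge)→4850, (D,hash)→6200, (C,hash)→7750, (D,nl_idx)→18400, (C,nl)→20500, (D,merge)→34750 …(+1); best=4850 via (C,merge)

4850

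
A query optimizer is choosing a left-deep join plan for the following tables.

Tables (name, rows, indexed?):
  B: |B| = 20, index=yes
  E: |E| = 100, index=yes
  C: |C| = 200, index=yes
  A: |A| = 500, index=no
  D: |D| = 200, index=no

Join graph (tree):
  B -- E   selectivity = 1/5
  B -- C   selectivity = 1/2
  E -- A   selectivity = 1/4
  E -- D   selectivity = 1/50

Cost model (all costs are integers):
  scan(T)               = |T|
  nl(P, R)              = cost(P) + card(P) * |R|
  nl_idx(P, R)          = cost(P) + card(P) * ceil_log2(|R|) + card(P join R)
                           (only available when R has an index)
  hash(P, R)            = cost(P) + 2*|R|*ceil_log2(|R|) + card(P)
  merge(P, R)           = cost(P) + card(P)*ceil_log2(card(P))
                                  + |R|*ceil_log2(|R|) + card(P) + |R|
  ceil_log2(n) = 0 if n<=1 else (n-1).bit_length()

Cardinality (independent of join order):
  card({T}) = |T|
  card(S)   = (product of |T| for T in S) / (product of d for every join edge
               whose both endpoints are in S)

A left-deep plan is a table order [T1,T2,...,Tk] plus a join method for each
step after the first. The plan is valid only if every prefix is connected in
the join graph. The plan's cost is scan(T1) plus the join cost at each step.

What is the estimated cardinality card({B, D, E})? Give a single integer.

Tables in S: B(20), D(200), E(100)
Edges inside S: B-E(d=5), E-D(d=50)
numerator = 20 * 200 * 100 = 400000
denominator = 5 * 50 = 250
card(S) = 400000 / 250 = 1600

1600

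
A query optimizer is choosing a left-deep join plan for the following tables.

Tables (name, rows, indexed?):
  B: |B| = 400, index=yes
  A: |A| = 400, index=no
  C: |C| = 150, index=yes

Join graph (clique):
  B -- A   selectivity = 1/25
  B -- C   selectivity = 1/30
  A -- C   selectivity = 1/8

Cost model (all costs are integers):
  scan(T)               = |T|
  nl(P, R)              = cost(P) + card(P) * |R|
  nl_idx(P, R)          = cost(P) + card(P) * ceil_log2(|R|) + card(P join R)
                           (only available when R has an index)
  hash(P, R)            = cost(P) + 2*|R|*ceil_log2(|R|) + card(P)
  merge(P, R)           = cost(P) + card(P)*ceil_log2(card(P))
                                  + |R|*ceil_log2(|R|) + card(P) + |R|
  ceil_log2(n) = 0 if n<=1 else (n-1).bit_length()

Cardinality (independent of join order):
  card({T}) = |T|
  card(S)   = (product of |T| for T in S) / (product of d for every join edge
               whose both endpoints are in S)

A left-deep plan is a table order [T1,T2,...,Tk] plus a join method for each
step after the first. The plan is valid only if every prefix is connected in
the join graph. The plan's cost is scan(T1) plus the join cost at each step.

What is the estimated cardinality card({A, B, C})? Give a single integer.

Tables in S: A(400), B(400), C(150)
Edges inside S: B-A(d=25), B-C(d=30), A-C(d=8)
numerator = 400 * 400 * 150 = 24000000
denominator = 25 * 30 * 8 = 6000
card(S) = 24000000 / 6000 = 4000

4000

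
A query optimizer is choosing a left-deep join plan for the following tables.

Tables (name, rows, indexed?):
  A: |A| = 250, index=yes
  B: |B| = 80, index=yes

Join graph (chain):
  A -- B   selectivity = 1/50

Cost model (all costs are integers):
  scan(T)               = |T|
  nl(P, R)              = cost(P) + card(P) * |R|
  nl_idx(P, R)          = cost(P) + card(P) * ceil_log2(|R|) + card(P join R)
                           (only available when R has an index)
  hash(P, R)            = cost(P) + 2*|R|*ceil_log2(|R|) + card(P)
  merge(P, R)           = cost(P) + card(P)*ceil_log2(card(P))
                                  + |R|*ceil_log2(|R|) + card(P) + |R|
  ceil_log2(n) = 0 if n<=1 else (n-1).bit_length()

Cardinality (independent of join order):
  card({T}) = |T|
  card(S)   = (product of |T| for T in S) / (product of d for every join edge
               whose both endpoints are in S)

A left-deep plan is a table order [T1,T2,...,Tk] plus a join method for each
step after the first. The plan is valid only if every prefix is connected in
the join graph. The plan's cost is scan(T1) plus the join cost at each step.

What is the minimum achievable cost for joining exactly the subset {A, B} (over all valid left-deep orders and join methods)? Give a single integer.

Selinger DP over subsets of {A,B}:
  {A}: scan cost=250, card=250
  {B}: scan cost=80, card=80
  {AB}: card=400; try (A,nl_idx)→1120, (B,hash)→1620, (B,nl_idx)→2400, (A,merge)→2970, (B,merge)→3140, (A,hash)→4160 …(+2); best=1120 via (A,nl_idx)

1120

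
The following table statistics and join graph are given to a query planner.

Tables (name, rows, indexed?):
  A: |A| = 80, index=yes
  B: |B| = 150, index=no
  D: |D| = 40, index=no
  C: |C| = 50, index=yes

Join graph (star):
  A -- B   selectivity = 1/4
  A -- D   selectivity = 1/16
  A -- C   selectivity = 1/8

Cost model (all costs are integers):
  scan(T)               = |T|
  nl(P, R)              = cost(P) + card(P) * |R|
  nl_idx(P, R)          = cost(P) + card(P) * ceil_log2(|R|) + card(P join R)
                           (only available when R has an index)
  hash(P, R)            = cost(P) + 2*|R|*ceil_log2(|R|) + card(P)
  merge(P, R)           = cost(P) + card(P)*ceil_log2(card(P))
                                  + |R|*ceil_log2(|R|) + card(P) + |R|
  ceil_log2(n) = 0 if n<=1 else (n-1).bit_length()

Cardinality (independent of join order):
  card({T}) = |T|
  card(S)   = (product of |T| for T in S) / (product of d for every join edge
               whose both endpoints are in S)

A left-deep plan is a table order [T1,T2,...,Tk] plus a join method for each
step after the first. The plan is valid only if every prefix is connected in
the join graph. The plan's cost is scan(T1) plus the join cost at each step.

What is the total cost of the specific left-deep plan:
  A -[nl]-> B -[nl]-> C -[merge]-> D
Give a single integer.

step 1: scan A: cost=80, card=80
step 2: join B via nl
    card(P join B) = 80*150/(4) = 3000
    cost = 80 + 80*150 = 12080
step 3: join C via nl
    card(P join C) = 3000*50/(8) = 18750
    cost = 12080 + 3000*50 = 162080
step 4: join D via merge
    card(P join D) = 18750*40/(16) = 46875
    cost = 162080 + 18750*15 + 40*6 + 18750 + 40 = 462360

462360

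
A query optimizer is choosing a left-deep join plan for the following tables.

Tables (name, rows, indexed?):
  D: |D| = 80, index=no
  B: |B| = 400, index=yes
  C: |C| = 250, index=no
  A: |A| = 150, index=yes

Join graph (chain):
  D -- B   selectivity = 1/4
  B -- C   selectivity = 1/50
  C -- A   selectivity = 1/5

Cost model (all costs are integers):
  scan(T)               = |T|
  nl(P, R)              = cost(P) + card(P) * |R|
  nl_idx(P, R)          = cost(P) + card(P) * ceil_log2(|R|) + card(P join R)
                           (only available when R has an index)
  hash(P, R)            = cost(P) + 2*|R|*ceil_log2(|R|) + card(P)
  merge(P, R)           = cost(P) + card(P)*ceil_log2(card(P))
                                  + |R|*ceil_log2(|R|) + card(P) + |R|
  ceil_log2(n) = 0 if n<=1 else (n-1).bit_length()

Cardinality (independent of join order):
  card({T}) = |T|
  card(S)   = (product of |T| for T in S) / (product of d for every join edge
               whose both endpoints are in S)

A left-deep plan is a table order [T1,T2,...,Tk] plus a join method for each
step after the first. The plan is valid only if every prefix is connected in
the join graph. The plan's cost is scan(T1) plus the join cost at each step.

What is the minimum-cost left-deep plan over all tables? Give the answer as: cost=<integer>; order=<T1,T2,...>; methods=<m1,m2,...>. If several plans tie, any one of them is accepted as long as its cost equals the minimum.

cost=50020; order=C,B,D,A; methods=nl_idx,hash,hash

Selinger DP (subsets sized 1..n):
  {D}: scan cost=80, card=80
  {B}: scan cost=400, card=400
  {C}: scan cost=250, card=250
  {A}: scan cost=150, card=150
  {BD}: card=8000; try (D,hash)→1920, (B,merge)→4720, (D,merge)→5040, (B,hash)→7360, (B,nl_idx)→8800, (B,nl)→32080 …(+1); best=1920 via (D,hash)
  {BC}: card=2000; try (B,nl_idx)→4500, (C,hash)→4800, (B,merge)→6500, (C,merge)→6650, (B,hash)→7700, (B,nl)→100250 …(+1); best=4500 via (B,nl_idx)
  {AC}: card=7500; try (A,hash)→2900, (C,merge)→3750, (A,merge)→3850, (C,hash)→4300, (A,nl_idx)→9750, (C,nl)→37650 …(+1); best=2900 via (A,hash)
  {BCD}: card=40000; try (D,hash)→7620, (C,hash)→13920, (D,merge)→29140, (C,merge)→116170, (D,nl)→164500, (C,nl)→2001920; best=7620 via (D,hash)
  {ABC}: card=60000; try (A,hash)→8900, (B,hash)→17600, (A,merge)→29850, (A,nl_idx)→80500, (B,merge)→111900, (B,nl_idx)→130400 …(+2); best=8900 via (A,hash)
  {ABCD}: card=1200000; try (A,hash)→50020, (D,hash)→70020, (A,merge)→688970, (D,merge)→1029540, (A,nl_idx)→1527620, (D,nl)→4808900 …(+1); best=50020 via (A,hash)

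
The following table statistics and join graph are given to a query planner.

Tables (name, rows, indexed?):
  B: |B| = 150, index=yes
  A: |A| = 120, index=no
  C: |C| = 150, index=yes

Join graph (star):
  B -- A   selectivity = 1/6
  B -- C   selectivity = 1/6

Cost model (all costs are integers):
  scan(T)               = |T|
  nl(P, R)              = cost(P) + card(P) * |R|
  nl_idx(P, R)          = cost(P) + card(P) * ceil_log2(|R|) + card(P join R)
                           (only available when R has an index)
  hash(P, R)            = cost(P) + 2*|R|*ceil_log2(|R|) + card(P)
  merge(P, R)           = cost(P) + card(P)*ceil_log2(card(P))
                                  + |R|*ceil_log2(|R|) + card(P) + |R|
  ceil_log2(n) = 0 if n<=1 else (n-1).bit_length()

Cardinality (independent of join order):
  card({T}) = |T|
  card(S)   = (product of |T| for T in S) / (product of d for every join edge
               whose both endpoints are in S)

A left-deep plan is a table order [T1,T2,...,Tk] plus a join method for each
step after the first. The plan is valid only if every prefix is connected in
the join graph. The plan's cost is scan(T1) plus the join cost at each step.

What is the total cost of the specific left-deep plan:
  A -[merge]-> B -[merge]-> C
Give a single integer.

42780

step 1: scan A: cost=120, card=120
step 2: join B via merge
    card(P join B) = 120*150/(6) = 3000
    cost = 120 + 120*7 + 150*8 + 120 + 150 = 2430
step 3: join C via merge
    card(P join C) = 3000*150/(6) = 75000
    cost = 2430 + 3000*12 + 150*8 + 3000 + 150 = 42780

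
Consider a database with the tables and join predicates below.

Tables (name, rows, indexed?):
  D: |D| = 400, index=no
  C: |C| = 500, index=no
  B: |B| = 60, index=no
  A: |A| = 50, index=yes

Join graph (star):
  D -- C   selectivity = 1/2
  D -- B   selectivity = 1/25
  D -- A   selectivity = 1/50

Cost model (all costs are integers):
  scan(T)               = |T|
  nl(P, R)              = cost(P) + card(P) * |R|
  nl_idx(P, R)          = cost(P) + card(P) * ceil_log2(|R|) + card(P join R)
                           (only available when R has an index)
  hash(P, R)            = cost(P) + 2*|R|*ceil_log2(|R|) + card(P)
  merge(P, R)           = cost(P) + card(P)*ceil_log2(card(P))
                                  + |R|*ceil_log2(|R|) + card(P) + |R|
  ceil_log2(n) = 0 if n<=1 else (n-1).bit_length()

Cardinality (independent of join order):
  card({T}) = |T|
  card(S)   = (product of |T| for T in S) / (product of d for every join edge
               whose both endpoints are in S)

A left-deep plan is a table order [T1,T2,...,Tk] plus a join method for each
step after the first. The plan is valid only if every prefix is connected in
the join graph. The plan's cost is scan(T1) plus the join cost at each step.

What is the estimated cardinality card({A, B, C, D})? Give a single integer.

Tables in S: A(50), B(60), C(500), D(400)
Edges inside S: D-C(d=2), D-B(d=25), D-A(d=50)
numerator = 50 * 60 * 500 * 400 = 600000000
denominator = 2 * 25 * 50 = 2500
card(S) = 600000000 / 2500 = 240000

240000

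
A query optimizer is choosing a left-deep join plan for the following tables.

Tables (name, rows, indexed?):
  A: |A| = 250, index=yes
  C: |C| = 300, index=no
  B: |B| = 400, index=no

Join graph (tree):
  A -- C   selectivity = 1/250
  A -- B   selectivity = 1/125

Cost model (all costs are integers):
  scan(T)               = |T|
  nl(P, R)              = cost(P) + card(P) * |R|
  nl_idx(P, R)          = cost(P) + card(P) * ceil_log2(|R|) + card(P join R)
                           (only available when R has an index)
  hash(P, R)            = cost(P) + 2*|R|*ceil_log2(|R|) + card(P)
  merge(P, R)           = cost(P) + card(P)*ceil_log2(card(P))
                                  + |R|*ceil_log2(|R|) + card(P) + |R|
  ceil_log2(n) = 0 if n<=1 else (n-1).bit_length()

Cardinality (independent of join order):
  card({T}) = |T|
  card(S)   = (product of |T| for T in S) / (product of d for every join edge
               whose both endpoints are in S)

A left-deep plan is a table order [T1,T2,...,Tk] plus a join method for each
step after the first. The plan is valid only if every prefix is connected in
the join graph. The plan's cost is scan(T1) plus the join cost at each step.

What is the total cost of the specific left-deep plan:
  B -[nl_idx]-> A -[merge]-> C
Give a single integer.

16200

step 1: scan B: cost=400, card=400
step 2: join A via nl_idx
    card(P join A) = 400*250/(125) = 800
    cost = 400 + 400*8 + 800 = 4400
step 3: join C via merge
    card(P join C) = 800*300/(250) = 960
    cost = 4400 + 800*10 + 300*9 + 800 + 300 = 16200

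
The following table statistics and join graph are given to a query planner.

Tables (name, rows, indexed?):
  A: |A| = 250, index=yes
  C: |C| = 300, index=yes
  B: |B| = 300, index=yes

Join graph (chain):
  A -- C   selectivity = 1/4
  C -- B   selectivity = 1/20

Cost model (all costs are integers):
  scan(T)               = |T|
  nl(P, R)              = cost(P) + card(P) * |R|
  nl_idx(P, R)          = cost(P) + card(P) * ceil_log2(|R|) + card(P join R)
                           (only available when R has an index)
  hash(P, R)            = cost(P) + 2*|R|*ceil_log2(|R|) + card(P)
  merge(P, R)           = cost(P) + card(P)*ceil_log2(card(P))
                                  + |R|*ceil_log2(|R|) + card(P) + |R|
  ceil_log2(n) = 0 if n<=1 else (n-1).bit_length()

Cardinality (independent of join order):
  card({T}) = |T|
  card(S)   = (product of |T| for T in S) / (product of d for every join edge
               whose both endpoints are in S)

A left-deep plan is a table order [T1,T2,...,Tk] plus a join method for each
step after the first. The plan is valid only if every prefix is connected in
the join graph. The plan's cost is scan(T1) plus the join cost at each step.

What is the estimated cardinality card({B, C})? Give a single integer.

Tables in S: B(300), C(300)
Edges inside S: C-B(d=20)
numerator = 300 * 300 = 90000
denominator = 20 = 20
card(S) = 90000 / 20 = 4500

4500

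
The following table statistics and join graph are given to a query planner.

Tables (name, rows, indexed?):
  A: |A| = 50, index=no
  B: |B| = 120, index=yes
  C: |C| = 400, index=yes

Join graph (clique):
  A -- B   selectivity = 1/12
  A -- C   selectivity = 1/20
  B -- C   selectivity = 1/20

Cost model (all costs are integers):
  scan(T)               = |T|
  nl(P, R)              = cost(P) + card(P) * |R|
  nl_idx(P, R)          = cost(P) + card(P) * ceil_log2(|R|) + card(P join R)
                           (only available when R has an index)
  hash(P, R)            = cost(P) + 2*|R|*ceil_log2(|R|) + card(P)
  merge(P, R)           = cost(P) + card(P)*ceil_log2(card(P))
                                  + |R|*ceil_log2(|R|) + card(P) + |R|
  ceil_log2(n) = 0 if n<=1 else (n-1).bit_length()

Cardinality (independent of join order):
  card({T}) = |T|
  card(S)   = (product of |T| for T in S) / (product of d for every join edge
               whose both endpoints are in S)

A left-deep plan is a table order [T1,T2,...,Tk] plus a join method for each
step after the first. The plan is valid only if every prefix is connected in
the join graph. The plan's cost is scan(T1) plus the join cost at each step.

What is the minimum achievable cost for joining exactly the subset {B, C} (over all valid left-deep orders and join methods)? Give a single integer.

Selinger DP over subsets of {B,C}:
  {B}: scan cost=120, card=120
  {C}: scan cost=400, card=400
  {BC}: card=2400; try (B,hash)→2480, (C,nl_idx)→3600, (C,merge)→5080, (B,merge)→5360, (B,nl_idx)→5600, (C,hash)→7440 …(+2); best=2480 via (B,hash)

2480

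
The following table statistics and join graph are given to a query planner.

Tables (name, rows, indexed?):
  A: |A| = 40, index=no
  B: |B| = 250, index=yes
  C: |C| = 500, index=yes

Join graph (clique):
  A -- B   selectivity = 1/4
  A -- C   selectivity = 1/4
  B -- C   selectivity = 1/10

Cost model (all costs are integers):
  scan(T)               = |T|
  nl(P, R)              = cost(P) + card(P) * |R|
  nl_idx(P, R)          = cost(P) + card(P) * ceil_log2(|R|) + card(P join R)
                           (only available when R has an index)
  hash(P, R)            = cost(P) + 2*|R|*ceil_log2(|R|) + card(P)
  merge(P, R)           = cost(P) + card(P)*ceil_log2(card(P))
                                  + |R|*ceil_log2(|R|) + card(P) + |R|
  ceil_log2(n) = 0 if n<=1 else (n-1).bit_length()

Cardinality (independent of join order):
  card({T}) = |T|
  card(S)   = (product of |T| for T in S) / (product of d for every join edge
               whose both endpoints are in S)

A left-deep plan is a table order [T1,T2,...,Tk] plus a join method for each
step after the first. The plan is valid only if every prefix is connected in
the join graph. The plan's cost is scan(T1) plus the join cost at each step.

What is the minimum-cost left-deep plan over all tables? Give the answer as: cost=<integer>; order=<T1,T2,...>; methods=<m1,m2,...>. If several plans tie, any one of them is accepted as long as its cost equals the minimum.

Selinger DP (subsets sized 1..n):
  {A}: scan cost=40, card=40
  {B}: scan cost=250, card=250
  {C}: scan cost=500, card=500
  {AB}: card=2500; try (A,hash)→980, (B,merge)→2570, (A,merge)→2780, (B,nl_idx)→2860, (B,hash)→4080, (B,nl)→10040 …(+1); best=980 via (A,hash)
  {AC}: card=5000; try (A,hash)→1480, (C,merge)→5320, (C,nl_idx)→5400, (A,merge)→5780, (C,hash)→9080, (C,nl)→20040 …(+1); best=1480 via (A,hash)
  {BC}: card=12500; try (B,hash)→5000, (C,merge)→7500, (B,merge)→7750, (C,hash)→9500, (C,nl_idx)→15000, (B,nl_idx)→17000 …(+2); best=5000 via (B,hash)
  {ABC}: card=31250; try (B,hash)→10480, (C,hash)→12480, (A,hash)→17980, (C,merge)→38480, (C,nl_idx)→54730, (B,nl_idx)→72730 …(+5); best=10480 via (B,hash)

cost=10480; order=C,A,B; methods=hash,hash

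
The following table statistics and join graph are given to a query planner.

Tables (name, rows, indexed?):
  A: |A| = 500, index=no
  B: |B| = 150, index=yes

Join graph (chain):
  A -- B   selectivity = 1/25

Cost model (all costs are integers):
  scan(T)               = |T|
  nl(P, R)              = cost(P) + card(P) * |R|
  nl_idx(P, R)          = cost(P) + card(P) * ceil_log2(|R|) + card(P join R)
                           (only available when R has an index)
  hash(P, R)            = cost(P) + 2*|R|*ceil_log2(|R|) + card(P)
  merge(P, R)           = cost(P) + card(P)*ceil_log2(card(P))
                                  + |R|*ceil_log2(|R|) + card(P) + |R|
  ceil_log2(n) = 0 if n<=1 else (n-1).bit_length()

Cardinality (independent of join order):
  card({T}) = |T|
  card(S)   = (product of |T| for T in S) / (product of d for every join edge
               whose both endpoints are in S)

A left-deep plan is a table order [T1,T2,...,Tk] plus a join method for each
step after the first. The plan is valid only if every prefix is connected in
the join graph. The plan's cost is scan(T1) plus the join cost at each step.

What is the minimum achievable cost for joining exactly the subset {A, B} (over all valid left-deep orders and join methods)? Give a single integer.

3400

Selinger DP over subsets of {A,B}:
  {A}: scan cost=500, card=500
  {B}: scan cost=150, card=150
  {AB}: card=3000; try (B,hash)→3400, (A,merge)→6500, (B,merge)→6850, (B,nl_idx)→7500, (A,hash)→9300, (A,nl)→75150 …(+1); best=3400 via (B,hash)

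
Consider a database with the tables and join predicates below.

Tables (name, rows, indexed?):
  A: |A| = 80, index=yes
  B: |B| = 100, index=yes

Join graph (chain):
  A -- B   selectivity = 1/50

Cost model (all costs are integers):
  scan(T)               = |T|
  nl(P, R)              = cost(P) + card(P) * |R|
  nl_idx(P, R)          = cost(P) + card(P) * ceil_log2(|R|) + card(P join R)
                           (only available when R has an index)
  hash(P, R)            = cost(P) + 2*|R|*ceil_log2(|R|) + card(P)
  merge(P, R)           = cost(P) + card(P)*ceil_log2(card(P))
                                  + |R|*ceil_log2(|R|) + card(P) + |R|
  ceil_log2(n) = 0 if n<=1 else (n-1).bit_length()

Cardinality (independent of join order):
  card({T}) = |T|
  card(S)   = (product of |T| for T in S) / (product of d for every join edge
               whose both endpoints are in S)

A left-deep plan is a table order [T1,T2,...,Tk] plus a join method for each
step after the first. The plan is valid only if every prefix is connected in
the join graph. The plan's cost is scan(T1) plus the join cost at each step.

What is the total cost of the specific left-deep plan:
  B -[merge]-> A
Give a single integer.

step 1: scan B: cost=100, card=100
step 2: join A via merge
    card(P join A) = 100*80/(50) = 160
    cost = 100 + 100*7 + 80*7 + 100 + 80 = 1540

1540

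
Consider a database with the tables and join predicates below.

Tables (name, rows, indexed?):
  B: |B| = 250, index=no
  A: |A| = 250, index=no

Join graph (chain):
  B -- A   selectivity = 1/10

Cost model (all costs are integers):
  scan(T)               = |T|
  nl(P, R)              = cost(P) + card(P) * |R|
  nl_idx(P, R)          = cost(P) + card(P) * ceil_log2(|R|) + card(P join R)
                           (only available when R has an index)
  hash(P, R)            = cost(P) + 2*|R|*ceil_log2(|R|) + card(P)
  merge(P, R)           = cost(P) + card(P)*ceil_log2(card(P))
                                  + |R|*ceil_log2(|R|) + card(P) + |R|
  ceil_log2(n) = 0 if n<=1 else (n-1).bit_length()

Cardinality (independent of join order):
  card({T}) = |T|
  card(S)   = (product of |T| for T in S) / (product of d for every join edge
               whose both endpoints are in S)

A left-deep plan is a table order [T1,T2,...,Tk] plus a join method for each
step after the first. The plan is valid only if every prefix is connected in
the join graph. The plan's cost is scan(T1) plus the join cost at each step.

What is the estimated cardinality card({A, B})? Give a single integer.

6250

Tables in S: A(250), B(250)
Edges inside S: B-A(d=10)
numerator = 250 * 250 = 62500
denominator = 10 = 10
card(S) = 62500 / 10 = 6250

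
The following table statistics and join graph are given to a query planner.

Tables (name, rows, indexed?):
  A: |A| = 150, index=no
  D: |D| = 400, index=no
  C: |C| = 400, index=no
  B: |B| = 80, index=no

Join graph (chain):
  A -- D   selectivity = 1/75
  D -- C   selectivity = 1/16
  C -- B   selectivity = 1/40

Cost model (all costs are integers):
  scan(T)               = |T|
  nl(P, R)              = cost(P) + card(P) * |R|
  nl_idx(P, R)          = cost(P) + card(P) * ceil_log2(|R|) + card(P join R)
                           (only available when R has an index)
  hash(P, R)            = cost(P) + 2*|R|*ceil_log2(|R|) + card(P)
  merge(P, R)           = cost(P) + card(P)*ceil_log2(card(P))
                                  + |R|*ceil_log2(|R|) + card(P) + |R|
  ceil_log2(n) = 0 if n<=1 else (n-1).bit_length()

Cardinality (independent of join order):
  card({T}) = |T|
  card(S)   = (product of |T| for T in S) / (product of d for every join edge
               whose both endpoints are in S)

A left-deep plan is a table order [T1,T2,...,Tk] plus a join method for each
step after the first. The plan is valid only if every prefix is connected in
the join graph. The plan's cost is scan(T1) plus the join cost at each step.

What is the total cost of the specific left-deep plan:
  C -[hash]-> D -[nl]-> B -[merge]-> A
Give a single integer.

step 1: scan C: cost=400, card=400
step 2: join D via hash
    card(P join D) = 400*400/(16) = 10000
    cost = 400 + 2*400*9 + 400 = 8000
step 3: join B via nl
    card(P join B) = 10000*80/(40) = 20000
    cost = 8000 + 10000*80 = 808000
step 4: join A via merge
    card(P join A) = 20000*150/(75) = 40000
    cost = 808000 + 20000*15 + 150*8 + 20000 + 150 = 1129350

1129350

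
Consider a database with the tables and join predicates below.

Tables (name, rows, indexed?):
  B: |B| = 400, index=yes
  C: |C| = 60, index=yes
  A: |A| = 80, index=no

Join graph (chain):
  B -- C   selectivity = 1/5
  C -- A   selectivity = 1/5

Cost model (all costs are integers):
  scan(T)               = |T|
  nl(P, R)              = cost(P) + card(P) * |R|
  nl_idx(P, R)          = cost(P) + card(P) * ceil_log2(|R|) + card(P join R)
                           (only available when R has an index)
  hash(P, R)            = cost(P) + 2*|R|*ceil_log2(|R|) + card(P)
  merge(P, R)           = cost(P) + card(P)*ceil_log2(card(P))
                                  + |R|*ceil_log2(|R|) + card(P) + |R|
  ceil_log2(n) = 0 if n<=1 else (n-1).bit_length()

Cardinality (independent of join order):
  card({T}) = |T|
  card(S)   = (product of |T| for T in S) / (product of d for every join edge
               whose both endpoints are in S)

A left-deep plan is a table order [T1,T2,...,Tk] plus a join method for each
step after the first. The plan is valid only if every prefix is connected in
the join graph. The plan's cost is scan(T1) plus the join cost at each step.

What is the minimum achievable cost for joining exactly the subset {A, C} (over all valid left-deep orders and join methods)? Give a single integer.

Selinger DP over subsets of {A,C}:
  {C}: scan cost=60, card=60
  {A}: scan cost=80, card=80
  {AC}: card=960; try (C,hash)→880, (A,merge)→1120, (C,merge)→1140, (A,hash)→1240, (C,nl_idx)→1520, (A,nl)→4860 …(+1); best=880 via (C,hash)

880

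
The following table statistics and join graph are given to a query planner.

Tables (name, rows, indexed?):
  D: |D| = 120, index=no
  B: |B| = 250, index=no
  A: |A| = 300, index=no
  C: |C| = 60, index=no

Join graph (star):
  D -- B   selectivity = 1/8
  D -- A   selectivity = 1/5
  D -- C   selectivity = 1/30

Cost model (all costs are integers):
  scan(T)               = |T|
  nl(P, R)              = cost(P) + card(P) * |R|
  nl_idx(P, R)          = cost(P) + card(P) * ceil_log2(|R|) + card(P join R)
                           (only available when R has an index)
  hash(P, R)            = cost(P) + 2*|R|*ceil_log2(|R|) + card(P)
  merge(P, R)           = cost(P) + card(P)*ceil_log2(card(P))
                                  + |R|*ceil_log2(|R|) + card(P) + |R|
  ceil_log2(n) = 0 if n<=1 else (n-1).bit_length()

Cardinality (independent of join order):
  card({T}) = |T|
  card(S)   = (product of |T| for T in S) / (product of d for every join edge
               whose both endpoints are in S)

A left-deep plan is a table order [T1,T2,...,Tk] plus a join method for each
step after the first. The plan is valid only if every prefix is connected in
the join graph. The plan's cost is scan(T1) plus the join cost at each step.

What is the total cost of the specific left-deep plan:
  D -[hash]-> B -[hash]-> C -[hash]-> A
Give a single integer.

step 1: scan D: cost=120, card=120
step 2: join B via hash
    card(P join B) = 120*250/(8) = 3750
    cost = 120 + 2*250*8 + 120 = 4240
step 3: join C via hash
    card(P join C) = 3750*60/(30) = 7500
    cost = 4240 + 2*60*6 + 3750 = 8710
step 4: join A via hash
    card(P join A) = 7500*300/(5) = 450000
    cost = 8710 + 2*300*9 + 7500 = 21610

21610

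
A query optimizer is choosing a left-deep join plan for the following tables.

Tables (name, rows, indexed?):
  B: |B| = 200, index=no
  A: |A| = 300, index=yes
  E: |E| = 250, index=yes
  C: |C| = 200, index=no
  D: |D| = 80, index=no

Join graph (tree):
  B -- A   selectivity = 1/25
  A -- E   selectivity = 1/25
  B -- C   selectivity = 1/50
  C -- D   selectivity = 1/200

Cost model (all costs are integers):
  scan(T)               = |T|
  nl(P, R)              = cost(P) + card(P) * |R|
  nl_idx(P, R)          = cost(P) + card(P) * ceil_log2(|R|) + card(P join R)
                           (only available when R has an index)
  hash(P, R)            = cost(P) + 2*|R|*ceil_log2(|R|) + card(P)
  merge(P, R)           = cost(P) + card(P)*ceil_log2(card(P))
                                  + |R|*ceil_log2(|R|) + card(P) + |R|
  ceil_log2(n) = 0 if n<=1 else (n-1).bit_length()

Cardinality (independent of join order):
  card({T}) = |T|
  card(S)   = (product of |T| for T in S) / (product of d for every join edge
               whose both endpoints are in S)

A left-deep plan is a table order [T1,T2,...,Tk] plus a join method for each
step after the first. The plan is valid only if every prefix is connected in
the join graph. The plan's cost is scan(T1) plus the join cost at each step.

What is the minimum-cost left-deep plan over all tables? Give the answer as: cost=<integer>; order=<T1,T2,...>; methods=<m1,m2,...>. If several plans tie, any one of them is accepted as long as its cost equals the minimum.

Selinger DP (subsets sized 1..n):
  {B}: scan cost=200, card=200
  {A}: scan cost=300, card=300
  {E}: scan cost=250, card=250
  {C}: scan cost=200, card=200
  {D}: scan cost=80, card=80
  {AB}: card=2400; try (B,hash)→3800, (A,nl_idx)→4400, (A,merge)→5000, (B,merge)→5100, (A,hash)→5800, (A,nl)→60200 …(+1); best=3800 via (B,hash)
  {BC}: card=800; try (C,hash)→3600, (B,hash)→3600, (C,merge)→3800, (B,merge)→3800, (C,nl)→40200, (B,nl)→40200; best=3600 via (C,hash)
  {AE}: card=3000; try (E,hash)→4600, (A,merge)→5500, (A,nl_idx)→5500, (E,merge)→5550, (E,nl_idx)→5700, (A,hash)→5900 …(+2); best=4600 via (E,hash)
  {CD}: card=80; try (D,hash)→1520, (C,merge)→2520, (D,merge)→2640, (C,hash)→3360, (C,nl)→16080, (D,nl)→16200; best=1520 via (D,hash)
  {ABE}: card=24000; try (E,hash)→10200, (B,hash)→10800, (E,merge)→37250, (B,merge)→45400, (E,nl_idx)→47000, (E,nl)→603800 …(+1); best=10200 via (E,hash)
  {ABC}: card=9600; try (C,hash)→9400, (A,hash)→9800, (A,merge)→15400, (A,nl_idx)→20400, (C,merge)→36800, (A,nl)→243600 …(+1); best=9400 via (C,hash)
  {BCD}: card=320; try (B,merge)→3960, (B,hash)→4800, (D,hash)→5520, (D,merge)→13040, (B,nl)→17520, (D,nl)→67600; best=3960 via (B,merge)
  {ABCE}: card=96000; try (E,hash)→23000, (C,hash)→37400, (E,merge)→155650, (E,nl_idx)→182200, (C,merge)→396000, (E,nl)→2409400 …(+1); best=23000 via (E,hash)
  {ABCD}: card=3840; try (A,hash)→9680, (A,merge)→10160, (A,nl_idx)→10680, (D,hash)→20120, (A,nl)→99960, (D,merge)→154040 …(+1); best=9680 via (A,hash)
  {ABCDE}: card=38400; try (E,hash)→17520, (E,merge)→61850, (E,nl_idx)→78800, (D,hash)→120120, (E,nl)→969680, (D,merge)→1751640 …(+1); best=17520 via (E,hash)

cost=17520; order=C,D,B,A,E; methods=hash,merge,hash,hash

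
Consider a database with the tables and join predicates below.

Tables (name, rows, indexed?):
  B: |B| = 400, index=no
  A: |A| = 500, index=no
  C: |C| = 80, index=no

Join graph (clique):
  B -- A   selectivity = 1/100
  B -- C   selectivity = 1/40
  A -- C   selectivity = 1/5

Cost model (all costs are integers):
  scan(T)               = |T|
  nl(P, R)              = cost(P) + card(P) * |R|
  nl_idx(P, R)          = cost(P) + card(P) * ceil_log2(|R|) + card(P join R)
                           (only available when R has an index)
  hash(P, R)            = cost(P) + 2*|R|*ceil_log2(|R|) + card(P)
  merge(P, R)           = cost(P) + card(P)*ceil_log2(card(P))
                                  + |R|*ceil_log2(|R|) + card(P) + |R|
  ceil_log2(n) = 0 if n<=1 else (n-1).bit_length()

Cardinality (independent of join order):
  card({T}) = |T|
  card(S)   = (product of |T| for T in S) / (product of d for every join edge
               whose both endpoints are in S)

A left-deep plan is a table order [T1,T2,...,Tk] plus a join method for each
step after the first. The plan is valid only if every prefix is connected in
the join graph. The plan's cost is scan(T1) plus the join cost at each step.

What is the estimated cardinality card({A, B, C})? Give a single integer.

Tables in S: A(500), B(400), C(80)
Edges inside S: B-A(d=100), B-C(d=40), A-C(d=5)
numerator = 500 * 400 * 80 = 16000000
denominator = 100 * 40 * 5 = 20000
card(S) = 16000000 / 20000 = 800

800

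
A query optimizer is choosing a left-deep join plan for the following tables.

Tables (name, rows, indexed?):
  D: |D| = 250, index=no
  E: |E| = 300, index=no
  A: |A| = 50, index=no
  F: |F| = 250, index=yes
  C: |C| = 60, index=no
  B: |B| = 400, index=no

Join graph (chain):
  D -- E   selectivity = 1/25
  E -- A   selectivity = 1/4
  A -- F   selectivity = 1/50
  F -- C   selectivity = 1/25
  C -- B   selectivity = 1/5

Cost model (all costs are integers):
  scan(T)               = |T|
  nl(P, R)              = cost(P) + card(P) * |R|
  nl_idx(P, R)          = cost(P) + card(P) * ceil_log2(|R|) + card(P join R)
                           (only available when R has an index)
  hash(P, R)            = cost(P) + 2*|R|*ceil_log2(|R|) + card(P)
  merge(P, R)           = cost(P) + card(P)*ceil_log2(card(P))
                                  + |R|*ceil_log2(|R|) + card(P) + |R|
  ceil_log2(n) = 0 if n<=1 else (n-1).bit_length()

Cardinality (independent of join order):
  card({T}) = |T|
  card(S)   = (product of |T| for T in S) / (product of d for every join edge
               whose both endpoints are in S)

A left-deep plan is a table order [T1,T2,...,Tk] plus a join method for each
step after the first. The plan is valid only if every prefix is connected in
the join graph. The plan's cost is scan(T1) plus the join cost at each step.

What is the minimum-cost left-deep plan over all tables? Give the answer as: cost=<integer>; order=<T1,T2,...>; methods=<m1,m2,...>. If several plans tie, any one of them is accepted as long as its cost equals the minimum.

Selinger DP (subsets sized 1..n):
  {D}: scan cost=250, card=250
  {E}: scan cost=300, card=300
  {A}: scan cost=50, card=50
  {F}: scan cost=250, card=250
  {C}: scan cost=60, card=60
  {B}: scan cost=400, card=400
  {DE}: card=3000; try (D,hash)→4600, (E,merge)→5500, (D,merge)→5550, (E,hash)→5900, (E,nl)→75250, (D,nl)→75300; best=4600 via (D,hash)
  {AE}: card=3750; try (A,hash)→1200, (E,merge)→3400, (A,merge)→3650, (E,hash)→5500, (E,nl)→15050, (A,nl)→15300; best=1200 via (A,hash)
  {AF}: card=250; try (F,nl_idx)→700, (A,hash)→1100, (F,merge)→2650, (A,merge)→2850, (F,hash)→4100, (F,nl)→12550 …(+1); best=700 via (F,nl_idx)
  {CF}: card=600; try (F,nl_idx)→1140, (C,hash)→1220, (F,merge)→2730, (C,merge)→2920, (F,hash)→4120, (F,nl)→15060 …(+1); best=1140 via (F,nl_idx)
  {BC}: card=4800; try (C,hash)→1520, (B,merge)→4480, (C,merge)→4820, (B,hash)→7320, (B,nl)→24060, (C,nl)→24400; best=1520 via (C,hash)
  {ADE}: card=37500; try (A,hash)→8200, (D,hash)→8950, (A,merge)→43950, (D,merge)→52200, (A,nl)→154600, (D,nl)→938700; best=8200 via (A,hash)
  {AEF}: card=18750; try (E,merge)→5950, (E,hash)→6350, (F,hash)→8950, (F,nl_idx)→49950, (F,merge)→52200, (E,nl)→75700 …(+1); best=5950 via (E,merge)
  {ACF}: card=600; try (C,hash)→1670, (A,hash)→2340, (C,merge)→3370, (A,merge)→8090, (C,nl)→15700, (A,nl)→31140; best=1670 via (C,hash)
  {BCF}: card=48000; try (B,hash)→8940, (F,hash)→10320, (B,merge)→11740, (F,merge)→70970, (F,nl_idx)→87920, (B,nl)→241140 …(+1); best=8940 via (B,hash)
  {ADEF}: card=187500; try (D,hash)→28700, (F,hash)→49700, (D,merge)→308200, (F,nl_idx)→495700, (F,merge)→647950, (D,nl)→4693450 …(+1); best=28700 via (D,hash)
  {ACEF}: card=45000; try (E,hash)→7670, (E,merge)→11270, (C,hash)→25420, (E,nl)→181670, (C,merge)→306370, (C,nl)→1130950; best=7670 via (E,hash)
  {ABCF}: card=48000; try (B,hash)→9470, (B,merge)→12270, (A,hash)→57540, (B,nl)→241670, (A,merge)→825290, (A,nl)→2408940; best=9470 via (B,hash)
  {ACDEF}: card=450000; try (D,hash)→56670, (C,hash)→216920, (D,merge)→774920, (C,merge)→3591620, (D,nl)→11257670, (C,nl)→11278700; best=56670 via (D,hash)
  {ABCEF}: card=3600000; try (B,hash)→59870, (E,hash)→62870, (B,merge)→776670, (E,merge)→828470, (E,nl)→14409470, (B,nl)→18007670; best=59870 via (B,hash)
  {ABCDEF}: card=36000000; try (B,hash)→513870, (D,hash)→3663870, (B,merge)→9060670, (D,merge)→82862120, (B,nl)→180056670, (D,nl)→900059870; best=513870 via (B,hash)

cost=513870; order=A,F,C,E,D,B; methods=nl_idx,hash,hash,hash,hash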